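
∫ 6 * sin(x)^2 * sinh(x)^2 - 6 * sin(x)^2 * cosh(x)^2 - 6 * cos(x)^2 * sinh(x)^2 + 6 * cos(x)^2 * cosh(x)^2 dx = 3*sin(2*x) + C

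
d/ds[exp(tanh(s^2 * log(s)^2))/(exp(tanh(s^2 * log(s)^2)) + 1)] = 2*s*(log(s) + 1)*exp(tanh(s^2*log(s)^2))*log(s)/((exp(tanh(s^2*log(s)^2)) + 1)^2*cosh(s^2*log(s)^2)^2)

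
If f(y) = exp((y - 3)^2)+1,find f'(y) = 2*y*exp(y^2 - 6*y + 9) - 6*exp(y^2 - 6*y + 9)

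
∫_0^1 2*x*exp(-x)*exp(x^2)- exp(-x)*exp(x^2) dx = 0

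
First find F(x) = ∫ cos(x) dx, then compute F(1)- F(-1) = 2*sin(1)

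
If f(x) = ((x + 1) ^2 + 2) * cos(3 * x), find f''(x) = -9*x^2*cos(3*x) - 12*x*sin(3*x) - 18*x*cos(3*x) - 12*sin(3*x) - 25*cos(3*x)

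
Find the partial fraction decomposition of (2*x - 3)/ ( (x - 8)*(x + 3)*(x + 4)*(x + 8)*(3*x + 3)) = -19/(6720*(x + 8)) + 11/(432*(x + 4)) - 3/(110*(x + 3)) + 5/(1134*(x + 1)) + 13/(57024*(x - 8))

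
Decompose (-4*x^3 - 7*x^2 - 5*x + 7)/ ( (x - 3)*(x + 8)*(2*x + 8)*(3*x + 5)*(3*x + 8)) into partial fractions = 1253/(6528*(3*x + 8)) - 389/(11172*(3*x + 5)) + 1647/(26752*(x + 8)) - 171/(1568*(x + 4)) - 179/(36652*(x - 3))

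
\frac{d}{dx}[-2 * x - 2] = -2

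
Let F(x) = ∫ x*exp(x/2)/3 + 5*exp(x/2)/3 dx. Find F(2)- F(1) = -8*exp(1/2)/3 + 10*E/3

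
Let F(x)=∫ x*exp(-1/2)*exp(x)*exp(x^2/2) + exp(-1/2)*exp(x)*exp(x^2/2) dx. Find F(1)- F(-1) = E - exp(-1)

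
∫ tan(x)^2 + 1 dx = tan(x) + C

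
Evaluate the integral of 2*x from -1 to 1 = 0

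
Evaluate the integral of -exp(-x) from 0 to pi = -1 + exp(-pi)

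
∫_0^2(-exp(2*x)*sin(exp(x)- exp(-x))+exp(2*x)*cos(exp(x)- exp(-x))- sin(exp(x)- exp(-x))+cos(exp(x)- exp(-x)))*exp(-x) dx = -1 + cos(-exp(2) + exp(-2)) - sin(-exp(2) + exp(-2))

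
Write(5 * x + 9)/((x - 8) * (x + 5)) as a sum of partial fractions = 16/(13*(x + 5)) + 49/(13*(x - 8))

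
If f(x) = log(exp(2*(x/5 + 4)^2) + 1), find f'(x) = (4*x*exp(2*x^2/25 + 16*x/5 + 32) + 80*exp(2*x^2/25 + 16*x/5 + 32))/(25*exp(32)*exp(16*x/5)*exp(2*x^2/25) + 25)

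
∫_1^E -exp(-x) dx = -exp(-1) + exp(-E)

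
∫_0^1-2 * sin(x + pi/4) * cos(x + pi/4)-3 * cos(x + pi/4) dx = -3*sin(pi/4 + 1) - sin(2)/2 + 3*sqrt(2)/2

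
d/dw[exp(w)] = exp(w)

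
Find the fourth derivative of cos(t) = cos(t)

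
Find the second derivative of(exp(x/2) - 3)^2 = -3*exp(x/2)/2 + exp(x)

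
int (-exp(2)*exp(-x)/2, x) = exp(2 - x)/2 + C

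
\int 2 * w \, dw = w^2 + C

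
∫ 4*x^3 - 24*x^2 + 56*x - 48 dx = x^4 - 8*x^3 + 28*x^2 - 48*x + C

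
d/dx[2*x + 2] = 2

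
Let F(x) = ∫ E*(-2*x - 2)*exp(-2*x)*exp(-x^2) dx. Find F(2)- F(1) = -exp(-2) + exp(-7)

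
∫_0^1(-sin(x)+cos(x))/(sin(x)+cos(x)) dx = log(sin(pi/4 + 1)) + log(2)/2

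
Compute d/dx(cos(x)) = -sin(x)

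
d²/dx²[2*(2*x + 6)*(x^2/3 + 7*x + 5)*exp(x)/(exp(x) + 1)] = (-4*x^3*exp(2*x) + 4*x^3*exp(x) - 72*x^2*exp(2*x) + 120*x^2*exp(x) + 24*x*exp(3*x) + 120*x*exp(2*x) + 720*x*exp(x) + 192*exp(3*x) + 828*exp(2*x) + 996*exp(x))/(3*exp(3*x) + 9*exp(2*x) + 9*exp(x) + 3)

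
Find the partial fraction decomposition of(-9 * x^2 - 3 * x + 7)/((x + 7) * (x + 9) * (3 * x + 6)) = -695/(42*(x + 9)) + 413/(30*(x + 7)) - 23/(105*(x + 2))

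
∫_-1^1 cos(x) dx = 2*sin(1)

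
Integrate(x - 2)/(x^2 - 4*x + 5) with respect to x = log((x - 2)^2 + 1)/2 + C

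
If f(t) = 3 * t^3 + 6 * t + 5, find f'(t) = 9*t^2 + 6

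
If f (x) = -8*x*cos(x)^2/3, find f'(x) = 8*x*sin(2*x)/3 - 8*cos(x)^2/3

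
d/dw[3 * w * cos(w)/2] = -3*w*sin(w)/2 + 3*cos(w)/2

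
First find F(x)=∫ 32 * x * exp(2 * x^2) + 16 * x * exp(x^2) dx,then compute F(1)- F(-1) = 0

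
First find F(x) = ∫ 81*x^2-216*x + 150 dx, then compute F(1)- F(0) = 69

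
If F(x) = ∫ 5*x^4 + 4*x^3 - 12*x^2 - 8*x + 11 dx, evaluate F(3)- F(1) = 208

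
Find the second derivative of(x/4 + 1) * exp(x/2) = x*exp(x/2)/16 + exp(x/2)/2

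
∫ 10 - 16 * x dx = -8*x^2 + 10*x + C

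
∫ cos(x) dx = sin(x) + C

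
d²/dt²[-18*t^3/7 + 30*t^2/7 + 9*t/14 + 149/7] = 60/7 - 108*t/7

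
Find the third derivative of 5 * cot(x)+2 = -30*cot(x)^4 - 40*cot(x)^2 - 10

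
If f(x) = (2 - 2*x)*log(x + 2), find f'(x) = (-2*x*log(x + 2) - 2*x - 4*log(x + 2) + 2)/(x + 2)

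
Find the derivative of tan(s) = cos(s)^(-2)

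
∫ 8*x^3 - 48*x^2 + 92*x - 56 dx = 2*x^4 - 16*x^3 + 46*x^2 - 56*x + C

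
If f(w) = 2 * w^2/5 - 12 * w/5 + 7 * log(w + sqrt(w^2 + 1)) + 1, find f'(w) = (4*w^3 + 4*w^2*sqrt(w^2 + 1) - 12*w^2 - 12*w*sqrt(w^2 + 1) + 39*w + 35*sqrt(w^2 + 1) - 12)/(5*w^2 + 5*w*sqrt(w^2 + 1) + 5)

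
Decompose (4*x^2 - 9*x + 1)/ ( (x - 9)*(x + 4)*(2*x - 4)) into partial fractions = 101/(156*(x + 4)) + 1/(84*(x - 2)) + 122/(91*(x - 9))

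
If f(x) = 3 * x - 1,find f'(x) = 3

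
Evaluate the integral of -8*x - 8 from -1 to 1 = -16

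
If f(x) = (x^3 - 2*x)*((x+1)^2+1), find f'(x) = 5*x^4 + 8*x^3 - 8*x - 4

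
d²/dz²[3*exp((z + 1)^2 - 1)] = 12*z^2*exp(z^2 + 2*z) + 24*z*exp(z^2 + 2*z) + 18*exp(z^2 + 2*z)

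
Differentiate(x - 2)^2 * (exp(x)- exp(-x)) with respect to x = (x^2*exp(2*x) + x^2 - 2*x*exp(2*x) - 6*x + 8)*exp(-x)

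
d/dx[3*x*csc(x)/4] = -3*x*cot(x)*csc(x)/4 + 3*csc(x)/4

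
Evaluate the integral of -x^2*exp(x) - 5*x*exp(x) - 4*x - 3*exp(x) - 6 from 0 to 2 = -10*exp(2) - 20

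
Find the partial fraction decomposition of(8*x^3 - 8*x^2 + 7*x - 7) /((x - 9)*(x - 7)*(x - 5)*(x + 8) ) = 1557/(1105*(x + 8)) + 207/(26*(x - 5)) - 399/(10*(x - 7)) + 655/(17*(x - 9))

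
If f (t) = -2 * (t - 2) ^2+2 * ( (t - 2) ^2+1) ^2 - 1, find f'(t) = 8*t^3 - 48*t^2 + 100*t - 72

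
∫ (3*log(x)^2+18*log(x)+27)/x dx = (log(x) + 3)^3 + C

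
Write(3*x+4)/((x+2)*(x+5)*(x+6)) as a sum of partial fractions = -7/(2*(x + 6)) + 11/(3*(x + 5)) - 1/(6*(x + 2))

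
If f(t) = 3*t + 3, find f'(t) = 3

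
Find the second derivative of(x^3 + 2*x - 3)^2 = 30*x^4 + 48*x^2 - 36*x + 8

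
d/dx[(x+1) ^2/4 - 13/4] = x/2 + 1/2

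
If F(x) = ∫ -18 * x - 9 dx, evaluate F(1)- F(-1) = -18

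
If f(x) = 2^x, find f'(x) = 2^x*log(2)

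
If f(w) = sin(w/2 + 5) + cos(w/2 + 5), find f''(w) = -sqrt(2)*sin(w/2 + pi/4 + 5)/4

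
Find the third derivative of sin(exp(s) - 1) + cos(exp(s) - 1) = sqrt(2)*(-exp(2*s)*cos(exp(s) - 1 + pi/4) - 3*exp(s)*cos(-exp(s) + pi/4 + 1) + sin(-exp(s) + pi/4 + 1))*exp(s)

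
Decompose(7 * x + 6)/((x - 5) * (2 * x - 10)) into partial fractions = 7/(2*(x - 5)) + 41/(2*(x - 5)^2)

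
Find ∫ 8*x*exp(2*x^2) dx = 2*exp(2*x^2) + C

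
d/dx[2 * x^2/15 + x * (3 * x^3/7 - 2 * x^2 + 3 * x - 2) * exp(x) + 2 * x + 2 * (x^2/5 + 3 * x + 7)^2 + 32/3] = 3*x^4*exp(x)/7 - 2*x^3*exp(x)/7 + 8*x^3/25 - 3*x^2*exp(x) + 36*x^2/5 + 4*x*exp(x) + 712*x/15 - 2*exp(x) + 86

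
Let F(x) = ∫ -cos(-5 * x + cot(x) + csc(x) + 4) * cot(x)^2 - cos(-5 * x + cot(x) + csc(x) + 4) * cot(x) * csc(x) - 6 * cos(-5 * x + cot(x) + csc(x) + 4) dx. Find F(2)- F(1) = -sin(-1 + cot(1) + csc(1)) + sin(-6 + cot(2) + csc(2))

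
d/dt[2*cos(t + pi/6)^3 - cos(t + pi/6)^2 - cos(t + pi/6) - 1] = -6*sin(t + pi/6)*cos(t + pi/6)^2 + sin(t + pi/6) + sin(2*t + pi/3)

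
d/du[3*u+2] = 3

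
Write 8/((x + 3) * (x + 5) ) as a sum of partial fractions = -4/(x + 5) + 4/(x + 3)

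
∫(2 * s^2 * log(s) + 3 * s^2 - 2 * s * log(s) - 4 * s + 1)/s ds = (s - 1)^2*(log(s) + 1) + C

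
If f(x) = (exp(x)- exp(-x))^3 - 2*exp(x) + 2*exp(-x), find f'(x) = (3*exp(6*x) - 5*exp(4*x) - 5*exp(2*x) + 3)*exp(-3*x)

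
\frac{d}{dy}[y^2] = 2*y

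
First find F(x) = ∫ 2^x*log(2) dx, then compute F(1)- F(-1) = 3/2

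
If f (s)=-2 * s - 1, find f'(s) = -2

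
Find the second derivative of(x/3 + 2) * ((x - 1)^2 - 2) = 2*x + 8/3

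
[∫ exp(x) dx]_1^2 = -E + exp(2)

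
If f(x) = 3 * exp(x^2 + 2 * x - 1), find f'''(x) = 24*x^3*exp(x^2 + 2*x - 1) + 72*x^2*exp(x^2 + 2*x - 1) + 108*x*exp(x^2 + 2*x - 1) + 60*exp(x^2 + 2*x - 1)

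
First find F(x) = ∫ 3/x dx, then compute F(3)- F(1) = 3*log(3)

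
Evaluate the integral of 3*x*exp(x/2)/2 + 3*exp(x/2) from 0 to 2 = 6*E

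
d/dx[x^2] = 2*x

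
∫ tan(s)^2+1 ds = tan(s) + C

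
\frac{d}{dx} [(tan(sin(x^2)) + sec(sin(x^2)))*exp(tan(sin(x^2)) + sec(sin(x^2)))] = 2*x*(sqrt(2)*sin(sin(x^2) + pi/4)*sin(sin(x^2)) + sqrt(2)*sin(sin(x^2) + pi/4) + sin(sin(x^2)) + 1)*exp(1/cos(sin(x^2)))*exp(tan(sin(x^2)))*cos(x^2)/cos(sin(x^2))^3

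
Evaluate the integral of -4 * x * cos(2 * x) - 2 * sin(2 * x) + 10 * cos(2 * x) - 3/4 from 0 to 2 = -3/2 + sin(4)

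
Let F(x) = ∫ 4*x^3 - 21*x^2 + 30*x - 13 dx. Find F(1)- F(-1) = -40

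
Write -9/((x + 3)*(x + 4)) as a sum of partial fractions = 9/(x + 4) - 9/(x + 3)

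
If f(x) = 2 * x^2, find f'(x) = 4*x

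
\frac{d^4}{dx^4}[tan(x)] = 24*tan(x)^5 + 40*tan(x)^3 + 16*tan(x)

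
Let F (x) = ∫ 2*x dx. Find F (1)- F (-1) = 0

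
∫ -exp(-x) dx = exp(-x) + C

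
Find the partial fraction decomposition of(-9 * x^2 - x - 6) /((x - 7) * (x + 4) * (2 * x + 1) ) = 31/(105*(2*x + 1)) - 146/(77*(x + 4)) - 454/(165*(x - 7))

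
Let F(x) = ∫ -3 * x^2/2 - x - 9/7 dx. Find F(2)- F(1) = -44/7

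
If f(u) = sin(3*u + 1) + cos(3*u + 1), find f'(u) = 3*sqrt(2)*cos(3*u + pi/4 + 1)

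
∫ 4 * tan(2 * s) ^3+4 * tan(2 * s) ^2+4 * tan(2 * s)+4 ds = (tan(2*s) + 1)^2 + C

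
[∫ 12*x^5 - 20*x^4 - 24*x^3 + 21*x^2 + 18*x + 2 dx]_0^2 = 0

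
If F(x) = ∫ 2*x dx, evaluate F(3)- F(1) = 8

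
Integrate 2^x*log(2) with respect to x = 2^x + C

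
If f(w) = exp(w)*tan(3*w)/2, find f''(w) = (9*tan(3*w)^3 + 3*tan(3*w)^2 + 19*tan(3*w)/2 + 3)*exp(w)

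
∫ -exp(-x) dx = exp(-x) + C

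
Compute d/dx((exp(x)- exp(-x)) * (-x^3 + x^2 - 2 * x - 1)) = (-x^3*exp(2*x) - x^3 - 2*x^2*exp(2*x) + 4*x^2 - 4*x - 3*exp(2*x) + 1)*exp(-x)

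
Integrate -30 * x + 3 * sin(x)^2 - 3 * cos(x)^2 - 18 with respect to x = -15*x^2 - 18*x - 3*sin(2*x)/2 + C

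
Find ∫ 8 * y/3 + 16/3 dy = 4*y^2/3 + 16*y/3 + C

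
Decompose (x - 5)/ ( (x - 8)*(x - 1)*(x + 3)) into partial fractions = -2/(11*(x + 3)) + 1/(7*(x - 1)) + 3/(77*(x - 8))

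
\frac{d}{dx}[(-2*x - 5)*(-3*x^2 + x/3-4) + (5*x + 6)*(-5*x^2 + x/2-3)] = -57*x^2 - 79*x/3 - 17/3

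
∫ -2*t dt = -t^2 + C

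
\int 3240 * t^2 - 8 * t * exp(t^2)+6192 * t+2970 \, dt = 1080*t^3 + 3096*t^2 + 2970*t - 4*exp(t^2) + C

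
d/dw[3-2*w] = -2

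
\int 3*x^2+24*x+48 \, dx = x^3 + 12*x^2 + 48*x + C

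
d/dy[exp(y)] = exp(y)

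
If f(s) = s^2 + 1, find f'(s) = 2*s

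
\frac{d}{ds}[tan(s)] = cos(s)^(-2)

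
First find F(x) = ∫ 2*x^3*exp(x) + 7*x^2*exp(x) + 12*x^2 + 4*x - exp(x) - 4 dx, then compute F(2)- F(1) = -2*E + 30 + 17*exp(2)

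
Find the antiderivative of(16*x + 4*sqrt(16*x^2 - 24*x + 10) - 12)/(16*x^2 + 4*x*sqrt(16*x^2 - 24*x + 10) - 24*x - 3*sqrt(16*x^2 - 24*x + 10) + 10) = log(4*x + sqrt((4*x - 3)^2 + 1) - 3) + C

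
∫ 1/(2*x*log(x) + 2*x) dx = log(log(x) + 1)/2 + C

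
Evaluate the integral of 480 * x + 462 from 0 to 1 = 702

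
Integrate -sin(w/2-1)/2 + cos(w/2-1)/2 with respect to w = sqrt(2)*cos(-w/2 + pi/4 + 1) + C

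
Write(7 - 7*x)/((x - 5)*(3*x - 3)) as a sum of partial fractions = -7/(3*(x - 5))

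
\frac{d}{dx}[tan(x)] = cos(x)^(-2)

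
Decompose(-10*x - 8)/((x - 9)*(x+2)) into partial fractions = -12/(11*(x + 2)) - 98/(11*(x - 9))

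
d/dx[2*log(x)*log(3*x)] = (4*log(x) + 2*log(3))/x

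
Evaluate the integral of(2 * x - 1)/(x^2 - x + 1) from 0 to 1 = 0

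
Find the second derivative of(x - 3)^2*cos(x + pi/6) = -x^2*cos(x + pi/6) - 4*x*sin(x + pi/6) + 6*x*cos(x + pi/6) + 12*sin(x + pi/6) - 7*cos(x + pi/6)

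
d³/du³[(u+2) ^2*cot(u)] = -6*u^2*cot(u)^4 - 8*u^2*cot(u)^2 - 2*u^2 - 24*u*cot(u)^4 + 12*u*cot(u)^3 - 32*u*cot(u)^2 + 12*u*cot(u) - 8*u - 24*cot(u)^4 + 24*cot(u)^3 - 38*cot(u)^2 + 24*cot(u) - 14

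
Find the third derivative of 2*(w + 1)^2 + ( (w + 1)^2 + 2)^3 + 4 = 120*w^3 + 360*w^2 + 504*w + 264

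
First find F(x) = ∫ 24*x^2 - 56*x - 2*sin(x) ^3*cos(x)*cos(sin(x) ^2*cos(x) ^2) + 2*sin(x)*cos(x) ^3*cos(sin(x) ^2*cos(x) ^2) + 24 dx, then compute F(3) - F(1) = -sin((1 - cos(4))/8) + sin((1 - cos(12))/8) + 32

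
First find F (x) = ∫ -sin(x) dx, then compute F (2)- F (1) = -cos(1) + cos(2)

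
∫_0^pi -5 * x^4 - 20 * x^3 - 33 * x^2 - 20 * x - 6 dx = (2 + (2 + pi)^2)*(-pi^3 - pi^2 - pi)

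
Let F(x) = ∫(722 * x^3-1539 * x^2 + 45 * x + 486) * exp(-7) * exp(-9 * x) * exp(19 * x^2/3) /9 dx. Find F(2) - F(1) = 29*exp(-29/3)/3 + exp(1/3)/3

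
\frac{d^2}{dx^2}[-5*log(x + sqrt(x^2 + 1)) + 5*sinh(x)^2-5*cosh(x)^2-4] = (10*x^3 + 10*x^2*sqrt(x^2 + 1) + 5*x)/(2*x^5 + 2*x^4*sqrt(x^2 + 1) + 4*x^3 + 3*x^2*sqrt(x^2 + 1) + 2*x + sqrt(x^2 + 1))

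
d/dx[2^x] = 2^x*log(2)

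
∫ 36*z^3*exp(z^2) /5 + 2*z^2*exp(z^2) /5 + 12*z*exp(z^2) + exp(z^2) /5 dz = (18*z^2 + z + 12)*exp(z^2)/5 + C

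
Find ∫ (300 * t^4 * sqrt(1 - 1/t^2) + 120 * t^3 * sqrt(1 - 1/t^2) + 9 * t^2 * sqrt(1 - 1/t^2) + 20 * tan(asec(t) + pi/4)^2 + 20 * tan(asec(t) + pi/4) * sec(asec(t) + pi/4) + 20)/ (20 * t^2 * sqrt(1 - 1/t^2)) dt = 5*t^3 + 3*t^2 + 9*t/20 + tan(asec(t) + pi/4) + sec(asec(t) + pi/4) + C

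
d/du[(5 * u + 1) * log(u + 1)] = (5*u*log(u + 1) + 5*u + 5*log(u + 1) + 1)/(u + 1)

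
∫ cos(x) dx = sin(x) + C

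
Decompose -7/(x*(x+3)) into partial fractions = 7/(3*(x + 3)) - 7/(3*x)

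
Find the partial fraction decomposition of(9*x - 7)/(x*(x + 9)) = 88/(9*(x + 9)) - 7/(9*x)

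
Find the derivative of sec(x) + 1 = tan(x)*sec(x)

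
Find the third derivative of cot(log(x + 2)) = (-6*cot(log(x + 2))^4 - 6*cot(log(x + 2))^3 - 10*cot(log(x + 2))^2 - 6*cot(log(x + 2)) - 4)/(x^3 + 6*x^2 + 12*x + 8)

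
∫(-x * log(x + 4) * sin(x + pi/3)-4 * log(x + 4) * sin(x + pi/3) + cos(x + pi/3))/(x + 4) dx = log(x + 4)*cos(x + pi/3) + C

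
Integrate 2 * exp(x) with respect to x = 2*exp(x) + C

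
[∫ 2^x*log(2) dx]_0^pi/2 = -1 + 2^(pi/2)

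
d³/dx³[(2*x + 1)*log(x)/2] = (1 - x)/x^3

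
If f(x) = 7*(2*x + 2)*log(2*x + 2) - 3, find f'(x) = 14*log(x + 1) + 14*log(2) + 14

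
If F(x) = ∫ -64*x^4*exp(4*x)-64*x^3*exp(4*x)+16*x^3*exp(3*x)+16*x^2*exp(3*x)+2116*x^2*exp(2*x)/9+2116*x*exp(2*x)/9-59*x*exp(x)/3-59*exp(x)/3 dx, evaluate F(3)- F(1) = -4*(-18*exp(6) + 7 + exp(3))^2 - 3*exp(3) - 6*exp(2) + E + 4*(-2*exp(2) + E/3 + 7)^2 + 54*exp(6)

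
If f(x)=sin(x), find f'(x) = cos(x)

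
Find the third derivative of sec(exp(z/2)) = (-exp(3*z/2)*sin(exp(z/2))/cos(exp(z/2)) + 6*exp(3*z/2)*sin(exp(z/2))/cos(exp(z/2))^3 + exp(z/2)*sin(exp(z/2))/cos(exp(z/2)) - 3*exp(z) + 6*exp(z)/cos(exp(z/2))^2)/(8*cos(exp(z/2)))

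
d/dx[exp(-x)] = -exp(-x)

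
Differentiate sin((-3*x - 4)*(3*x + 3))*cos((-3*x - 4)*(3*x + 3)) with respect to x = 18*x*sin(9*x^2 + 21*x + 12)^2 - 18*x*cos(9*x^2 + 21*x + 12)^2 + 21*sin(9*x^2 + 21*x + 12)^2 - 21*cos(9*x^2 + 21*x + 12)^2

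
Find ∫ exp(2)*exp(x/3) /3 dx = exp(x/3 + 2) + C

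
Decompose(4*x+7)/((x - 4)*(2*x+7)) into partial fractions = 14/(15*(2*x + 7)) + 23/(15*(x - 4))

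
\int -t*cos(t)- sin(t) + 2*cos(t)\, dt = (2 - t)*sin(t) + C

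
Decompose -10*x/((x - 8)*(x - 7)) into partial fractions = 70/(x - 7) - 80/(x - 8)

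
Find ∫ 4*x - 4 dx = 2*x^2 - 4*x + C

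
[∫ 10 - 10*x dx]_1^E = -5*exp(2) - 5 + 10*E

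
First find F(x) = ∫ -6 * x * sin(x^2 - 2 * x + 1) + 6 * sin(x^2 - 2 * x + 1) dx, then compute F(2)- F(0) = 0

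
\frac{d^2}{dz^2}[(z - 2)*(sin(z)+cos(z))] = -z*sin(z) - z*cos(z) + 4*cos(z)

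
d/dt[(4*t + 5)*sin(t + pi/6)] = 4*t*cos(t + pi/6) + 4*sin(t + pi/6) + 5*cos(t + pi/6)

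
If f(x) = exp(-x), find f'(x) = -exp(-x)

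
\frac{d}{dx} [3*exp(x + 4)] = 3*exp(x + 4)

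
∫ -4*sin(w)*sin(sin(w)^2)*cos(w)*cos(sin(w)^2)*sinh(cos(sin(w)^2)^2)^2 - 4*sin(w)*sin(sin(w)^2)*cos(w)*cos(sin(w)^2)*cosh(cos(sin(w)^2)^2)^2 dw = sinh(2*cos(sin(w)^2)^2)/2 + C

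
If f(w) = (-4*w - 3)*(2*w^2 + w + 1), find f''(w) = -48*w - 20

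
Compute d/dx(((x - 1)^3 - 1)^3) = 9*x^8 - 72*x^7 + 252*x^6 - 522*x^5 + 720*x^4 - 684*x^3 + 441*x^2 - 180*x + 36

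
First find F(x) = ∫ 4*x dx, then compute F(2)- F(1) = 6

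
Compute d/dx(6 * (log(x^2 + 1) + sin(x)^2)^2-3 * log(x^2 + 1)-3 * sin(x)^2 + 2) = (12*x^2*log(x^2 + 1)*sin(2*x) + 24*x^2*sin(x)^3*cos(x) - 3*x^2*sin(2*x) + 24*x*log(x^2 + 1) + 24*x*sin(x)^2 - 6*x + 12*log(x^2 + 1)*sin(2*x) + 24*sin(x)^3*cos(x) - 3*sin(2*x))/(x^2 + 1)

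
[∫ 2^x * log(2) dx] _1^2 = 2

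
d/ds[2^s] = 2^s*log(2)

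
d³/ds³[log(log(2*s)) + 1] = (2*log(s)^2 + 4*log(2)*log(s) + 3*log(s) + 2*log(2)^2 + 2 + 3*log(2))/(s^3*log(s)^3 + 3*s^3*log(2)*log(s)^2 + 3*s^3*log(2)^2*log(s) + s^3*log(2)^3)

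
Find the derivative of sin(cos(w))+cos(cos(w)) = -sqrt(2)*sin(w)*cos(cos(w) + pi/4)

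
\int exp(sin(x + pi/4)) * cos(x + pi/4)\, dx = exp(sin(x + pi/4)) + C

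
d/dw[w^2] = 2*w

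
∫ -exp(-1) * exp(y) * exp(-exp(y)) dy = exp(-exp(y) - 1) + C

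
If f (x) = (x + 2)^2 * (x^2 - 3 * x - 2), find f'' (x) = 12*x^2 + 6*x - 20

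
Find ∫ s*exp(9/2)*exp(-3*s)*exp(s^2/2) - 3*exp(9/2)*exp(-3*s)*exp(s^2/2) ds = exp((s - 3)^2/2) + C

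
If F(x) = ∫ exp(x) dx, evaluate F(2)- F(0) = -1 + exp(2)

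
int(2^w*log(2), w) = 2^w + C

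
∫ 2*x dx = x^2 + C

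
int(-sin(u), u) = cos(u) + C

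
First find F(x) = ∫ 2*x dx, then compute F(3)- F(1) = 8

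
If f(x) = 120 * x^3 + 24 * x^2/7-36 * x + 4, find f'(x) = 360*x^2 + 48*x/7 - 36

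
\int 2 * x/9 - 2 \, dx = x^2/9 - 2*x + C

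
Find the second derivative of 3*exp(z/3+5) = exp(z/3 + 5)/3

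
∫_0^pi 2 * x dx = pi^2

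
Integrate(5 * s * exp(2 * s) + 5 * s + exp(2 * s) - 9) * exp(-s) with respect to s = 2*(5*s - 4)*sinh(s) + C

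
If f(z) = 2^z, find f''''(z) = 2^z*log(2)^4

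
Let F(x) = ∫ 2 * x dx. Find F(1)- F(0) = 1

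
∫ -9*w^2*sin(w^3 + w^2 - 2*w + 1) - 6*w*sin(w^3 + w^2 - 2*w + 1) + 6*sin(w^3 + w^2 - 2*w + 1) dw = 3*cos(w^3 + w^2 - 2*w + 1) + C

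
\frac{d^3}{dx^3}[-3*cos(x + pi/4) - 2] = -3*sin(x + pi/4)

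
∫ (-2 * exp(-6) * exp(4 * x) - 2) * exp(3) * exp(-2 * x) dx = -2*sinh(2*x - 3) + C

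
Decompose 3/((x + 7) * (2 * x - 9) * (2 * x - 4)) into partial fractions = 6/(115*(2*x - 9)) + 1/(138*(x + 7)) - 1/(30*(x - 2))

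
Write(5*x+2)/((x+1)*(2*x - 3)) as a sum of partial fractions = 19/(5*(2*x - 3)) + 3/(5*(x + 1))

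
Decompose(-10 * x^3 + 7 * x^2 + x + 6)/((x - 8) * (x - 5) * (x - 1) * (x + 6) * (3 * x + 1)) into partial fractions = -69/(3400*(3*x + 1)) + 1206/(9163*(x + 6)) + 1/(196*(x - 1)) + 133/(264*(x - 5)) - 2329/(3675*(x - 8))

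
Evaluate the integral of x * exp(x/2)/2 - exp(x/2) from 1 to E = (-4 + E)*exp(E/2) + 3*exp(1/2)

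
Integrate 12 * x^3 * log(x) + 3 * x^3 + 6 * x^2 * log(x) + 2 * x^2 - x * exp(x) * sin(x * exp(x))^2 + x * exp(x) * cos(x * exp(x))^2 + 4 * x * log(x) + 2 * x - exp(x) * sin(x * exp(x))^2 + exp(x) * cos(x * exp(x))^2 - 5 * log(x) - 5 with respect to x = x*(3*x^3 + 2*x^2 + 2*x - 5)*log(x) + sin(2*x*exp(x))/2 + C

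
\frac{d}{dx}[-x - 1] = -1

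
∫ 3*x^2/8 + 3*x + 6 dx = x^3/8 + 3*x^2/2 + 6*x + C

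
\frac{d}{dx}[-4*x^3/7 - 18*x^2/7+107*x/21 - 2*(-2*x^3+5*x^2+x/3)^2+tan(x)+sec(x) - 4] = -48*x^5 + 200*x^4 - 568*x^3/3 - 152*x^2/7 - 352*x/63 + tan(x)^2 + tan(x)*sec(x) + 128/21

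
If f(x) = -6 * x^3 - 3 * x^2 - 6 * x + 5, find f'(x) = -18*x^2 - 6*x - 6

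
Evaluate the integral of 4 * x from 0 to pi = 2*pi^2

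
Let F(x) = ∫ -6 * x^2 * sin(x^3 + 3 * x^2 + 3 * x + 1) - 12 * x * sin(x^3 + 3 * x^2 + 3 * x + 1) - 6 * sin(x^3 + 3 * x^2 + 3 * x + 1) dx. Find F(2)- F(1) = 2*cos(27) - 2*cos(8)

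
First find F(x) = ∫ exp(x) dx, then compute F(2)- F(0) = -1 + exp(2)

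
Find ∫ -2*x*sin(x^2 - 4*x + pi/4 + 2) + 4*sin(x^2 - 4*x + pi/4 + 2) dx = cos((x - 2)^2 - 2 + pi/4) + C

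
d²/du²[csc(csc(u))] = (-cos(u)^2*cos(1/sin(u)) - cos(1/sin(u)) + cos(u)^2*cos(1/sin(u))^2/(sin(u)*sin(1/sin(u))) + cos(u)^2/(sin(u)*sin(1/sin(u))))/(sin(u)^3*sin(1/sin(u))^2)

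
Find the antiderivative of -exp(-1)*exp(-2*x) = exp(-2*x - 1)/2 + C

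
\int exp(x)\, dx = exp(x) + C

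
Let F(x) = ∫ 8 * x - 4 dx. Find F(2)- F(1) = 8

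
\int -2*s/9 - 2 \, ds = -s^2/9 - 2*s + C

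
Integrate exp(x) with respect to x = exp(x) + C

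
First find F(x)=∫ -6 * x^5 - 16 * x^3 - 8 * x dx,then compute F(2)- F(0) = -144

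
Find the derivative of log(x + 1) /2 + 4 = 1/(2*x + 2)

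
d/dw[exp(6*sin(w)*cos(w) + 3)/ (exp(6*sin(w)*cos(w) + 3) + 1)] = 6*exp(3)*exp(3*sin(2*w))*cos(2*w)/(exp(6)*exp(6*sin(2*w)) + 2*exp(3)*exp(3*sin(2*w)) + 1)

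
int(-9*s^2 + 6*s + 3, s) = -3*s^3 + 3*s^2 + 3*s + C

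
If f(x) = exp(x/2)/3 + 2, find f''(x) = exp(x/2)/12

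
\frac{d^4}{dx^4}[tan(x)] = 24*tan(x)^5 + 40*tan(x)^3 + 16*tan(x)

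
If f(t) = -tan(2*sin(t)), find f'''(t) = 2*(-24*(-1 + cos(2*sin(t))^(-2))^2*cos(t)^2 + 12*sin(t)*sin(2*sin(t))/cos(2*sin(t))^3 + 24*cos(t)^2 - 32*cos(t)^2/cos(2*sin(t))^2 + cos(2*sin(t))^(-2))*cos(t)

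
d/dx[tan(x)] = cos(x)^(-2)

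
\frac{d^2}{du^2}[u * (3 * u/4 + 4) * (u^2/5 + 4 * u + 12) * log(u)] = (36*u^3*log(u) + 21*u^3 + 456*u^2*log(u) + 380*u^2 + 1000*u*log(u) + 1500*u + 960)/(20*u)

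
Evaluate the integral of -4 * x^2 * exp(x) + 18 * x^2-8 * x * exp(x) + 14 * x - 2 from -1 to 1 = -4*E + 4*exp(-1) + 8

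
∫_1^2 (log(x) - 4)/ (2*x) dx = -4 + (-2 + log(2)/2)^2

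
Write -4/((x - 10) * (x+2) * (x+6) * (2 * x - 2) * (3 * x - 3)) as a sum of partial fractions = -1/(4704*(x + 6)) + 1/(648*(x + 2)) - 46/(35721*(x - 1)) + 2/(567*(x - 1)^2) - 1/(23328*(x - 10))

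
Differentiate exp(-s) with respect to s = -exp(-s)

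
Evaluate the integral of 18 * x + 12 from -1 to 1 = 24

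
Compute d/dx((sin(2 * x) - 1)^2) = 2*sin(4*x) - 4*cos(2*x)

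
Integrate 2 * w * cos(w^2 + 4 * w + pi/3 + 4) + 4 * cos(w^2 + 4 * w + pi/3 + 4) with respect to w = sin((w + 2)^2 + pi/3) + C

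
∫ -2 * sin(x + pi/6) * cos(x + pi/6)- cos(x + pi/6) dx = -(sin(x + pi/6) + 1)*sin(x + pi/6) + C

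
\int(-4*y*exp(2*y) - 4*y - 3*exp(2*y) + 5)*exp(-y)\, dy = -2*(4*y - 1)*sinh(y) + C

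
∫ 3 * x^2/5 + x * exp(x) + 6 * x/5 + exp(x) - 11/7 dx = x*(7*x^2 + 21*x + 35*exp(x) - 55)/35 + C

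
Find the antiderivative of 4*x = 2*x^2 + C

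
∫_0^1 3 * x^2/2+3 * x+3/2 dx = 7/2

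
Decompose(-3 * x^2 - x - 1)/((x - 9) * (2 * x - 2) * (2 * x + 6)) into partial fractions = -25/(192*(x + 3)) + 5/(128*(x - 1)) - 253/(384*(x - 9))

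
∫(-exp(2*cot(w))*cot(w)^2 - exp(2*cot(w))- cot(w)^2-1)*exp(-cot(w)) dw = exp(cot(w)) - exp(-cot(w)) + C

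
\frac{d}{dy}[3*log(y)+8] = 3/y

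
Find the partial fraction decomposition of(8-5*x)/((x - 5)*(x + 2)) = -18/(7*(x + 2)) - 17/(7*(x - 5))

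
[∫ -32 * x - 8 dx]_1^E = (2 - 4*E)*(4 + 4*E) + 16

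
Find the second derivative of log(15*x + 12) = -25/(25*x^2 + 40*x + 16)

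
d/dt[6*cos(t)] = -6*sin(t)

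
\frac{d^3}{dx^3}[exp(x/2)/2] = exp(x/2)/16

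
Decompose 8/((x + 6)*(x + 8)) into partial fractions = -4/(x + 8) + 4/(x + 6)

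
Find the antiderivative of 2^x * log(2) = 2^x + C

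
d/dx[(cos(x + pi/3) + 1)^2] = -2*sin(x + pi/3) - cos(2*x + pi/6)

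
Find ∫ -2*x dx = -x^2 + C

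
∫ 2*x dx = x^2 + C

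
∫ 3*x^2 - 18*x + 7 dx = x^3 - 9*x^2 + 7*x + C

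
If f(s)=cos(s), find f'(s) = -sin(s)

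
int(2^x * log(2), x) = 2^x + C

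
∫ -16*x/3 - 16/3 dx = -8*x^2/3 - 16*x/3 + C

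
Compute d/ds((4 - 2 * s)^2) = 8*s - 16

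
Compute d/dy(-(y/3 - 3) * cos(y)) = y*sin(y)/3 - 3*sin(y) - cos(y)/3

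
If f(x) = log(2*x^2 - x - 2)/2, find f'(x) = (4*x - 1)/(4*x^2 - 2*x - 4)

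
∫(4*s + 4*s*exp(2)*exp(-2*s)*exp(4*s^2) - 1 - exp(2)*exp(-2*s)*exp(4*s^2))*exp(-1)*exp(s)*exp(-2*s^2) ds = 2*sinh(2*s^2 - s + 1) + C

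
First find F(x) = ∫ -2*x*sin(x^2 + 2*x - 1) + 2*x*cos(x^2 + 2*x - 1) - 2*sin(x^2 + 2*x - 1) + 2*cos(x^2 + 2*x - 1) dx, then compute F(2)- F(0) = -cos(1) + sin(7) + cos(7) + sin(1)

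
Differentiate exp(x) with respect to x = exp(x)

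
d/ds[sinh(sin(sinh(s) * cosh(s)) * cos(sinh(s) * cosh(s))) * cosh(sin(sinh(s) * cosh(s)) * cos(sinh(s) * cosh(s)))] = (2*sinh(s)^2 + 1)*cos(2*sinh(s)*cosh(s))*cosh(sin(2*sinh(s)*cosh(s)))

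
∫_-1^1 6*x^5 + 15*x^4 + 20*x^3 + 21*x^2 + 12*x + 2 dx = 24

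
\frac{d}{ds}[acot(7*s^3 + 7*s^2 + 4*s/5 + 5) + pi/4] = (-525*s^2 - 350*s - 20)/(1225*s^6 + 2450*s^5 + 1505*s^4 + 2030*s^3 + 1766*s^2 + 200*s + 650)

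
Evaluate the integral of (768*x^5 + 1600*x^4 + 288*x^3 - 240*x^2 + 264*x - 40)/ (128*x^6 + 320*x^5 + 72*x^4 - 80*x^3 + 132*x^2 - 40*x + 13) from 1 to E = -log(1090) + log(1 + (-16*exp(3) - 20*exp(2) - 5 + 8*E)^2)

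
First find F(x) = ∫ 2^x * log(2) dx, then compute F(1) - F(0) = 1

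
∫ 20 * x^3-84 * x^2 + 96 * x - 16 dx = 5*x^4 - 28*x^3 + 48*x^2 - 16*x + C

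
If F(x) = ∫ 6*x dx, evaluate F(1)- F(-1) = 0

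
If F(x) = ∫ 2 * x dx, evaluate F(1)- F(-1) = 0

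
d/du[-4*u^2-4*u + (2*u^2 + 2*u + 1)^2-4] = 16*u^3 + 24*u^2 + 8*u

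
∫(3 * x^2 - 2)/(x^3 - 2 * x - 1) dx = log(x^3 - 2*x - 1) + C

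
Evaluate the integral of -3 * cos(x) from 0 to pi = 0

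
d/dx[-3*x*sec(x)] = -3*x*tan(x)*sec(x) - 3*sec(x)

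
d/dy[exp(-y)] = -exp(-y)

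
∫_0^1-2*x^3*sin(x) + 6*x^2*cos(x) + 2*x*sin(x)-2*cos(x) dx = 0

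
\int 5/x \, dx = 5*log(x) + C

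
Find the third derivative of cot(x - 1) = -6*cot(x - 1)^4 - 8*cot(x - 1)^2 - 2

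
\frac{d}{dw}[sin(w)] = cos(w)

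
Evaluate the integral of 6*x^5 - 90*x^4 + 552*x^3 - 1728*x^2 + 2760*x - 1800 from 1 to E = -125 + ((-3 + E)^2 + 1)^3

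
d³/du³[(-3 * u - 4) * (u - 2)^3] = 84 - 72*u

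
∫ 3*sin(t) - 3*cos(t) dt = -3*sqrt(2)*sin(t + pi/4) + C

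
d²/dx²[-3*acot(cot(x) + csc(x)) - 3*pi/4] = 0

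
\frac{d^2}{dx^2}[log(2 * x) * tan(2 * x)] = (8*x^2*log(x)*sin(2*x)/cos(2*x)^3 + 8*x^2*log(2)*sin(2*x)/cos(2*x)^3 + 4*x/cos(2*x)^2 - tan(2*x))/x^2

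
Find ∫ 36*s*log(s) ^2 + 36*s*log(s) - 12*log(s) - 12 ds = 6*s*(3*s*log(s) - 2)*log(s) + C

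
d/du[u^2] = 2*u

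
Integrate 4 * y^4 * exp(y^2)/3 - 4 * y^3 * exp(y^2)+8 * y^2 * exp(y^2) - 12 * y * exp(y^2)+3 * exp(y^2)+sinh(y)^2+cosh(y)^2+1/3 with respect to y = y/3 + (2*y^3 - 6*y^2 + 9*y - 12)*exp(y^2)/3 + sinh(2*y)/2 + C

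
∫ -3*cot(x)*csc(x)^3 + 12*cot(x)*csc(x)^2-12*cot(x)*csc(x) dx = (csc(x) - 2)^3 + C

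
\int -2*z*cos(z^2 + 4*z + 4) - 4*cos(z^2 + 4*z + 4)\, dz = -sin((z + 2)^2) + C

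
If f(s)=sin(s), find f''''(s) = sin(s)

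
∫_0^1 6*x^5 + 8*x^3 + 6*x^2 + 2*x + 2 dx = 8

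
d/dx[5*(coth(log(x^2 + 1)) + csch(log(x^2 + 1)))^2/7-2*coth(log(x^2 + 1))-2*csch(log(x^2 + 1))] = -4*x*(5*sinh(log(x^2 + 1)) - 7*cosh(log(x^2 + 1)) - 7 + 10/tanh(log(x^2 + 1)) + 10/sinh(log(x^2 + 1)))/(7*(x^2 + 1)*sinh(log(x^2 + 1))^2)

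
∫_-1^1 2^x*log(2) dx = 3/2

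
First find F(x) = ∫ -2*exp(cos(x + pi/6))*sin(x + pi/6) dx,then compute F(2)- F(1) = -2*exp(cos(pi/6 + 1)) + 2*exp(cos(pi/6 + 2))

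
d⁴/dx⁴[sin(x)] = sin(x)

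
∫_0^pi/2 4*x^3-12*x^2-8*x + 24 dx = 9 + (-3 + pi/2)^2*(-2 + (1 + pi/2)^2)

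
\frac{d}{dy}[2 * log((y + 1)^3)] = 6/(y + 1)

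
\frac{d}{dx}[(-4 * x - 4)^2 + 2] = 32*x + 32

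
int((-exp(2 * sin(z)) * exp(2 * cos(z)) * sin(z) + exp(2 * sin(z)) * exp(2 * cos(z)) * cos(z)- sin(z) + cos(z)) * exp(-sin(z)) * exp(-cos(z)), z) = 2*sinh(sqrt(2)*sin(z + pi/4)) + C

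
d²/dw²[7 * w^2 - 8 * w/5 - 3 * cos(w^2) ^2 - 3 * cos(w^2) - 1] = 12*w^2*cos(w^2) + 24*w^2*cos(2*w^2) + 6*sin(w^2) + 6*sin(2*w^2) + 14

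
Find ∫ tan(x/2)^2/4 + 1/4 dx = tan(x/2)/2 + C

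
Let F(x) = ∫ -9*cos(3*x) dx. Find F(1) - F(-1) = -6*sin(3)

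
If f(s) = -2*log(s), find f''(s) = 2/s^2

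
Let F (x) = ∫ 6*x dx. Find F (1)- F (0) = 3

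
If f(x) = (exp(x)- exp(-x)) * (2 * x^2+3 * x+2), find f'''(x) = (2*x^2*exp(2*x) + 2*x^2 + 15*x*exp(2*x) - 9*x + 23*exp(2*x) + 5)*exp(-x)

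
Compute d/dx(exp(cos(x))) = -exp(cos(x))*sin(x)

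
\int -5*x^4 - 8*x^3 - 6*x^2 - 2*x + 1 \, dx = -x^5 - 2*x^4 - 2*x^3 - x^2 + x + C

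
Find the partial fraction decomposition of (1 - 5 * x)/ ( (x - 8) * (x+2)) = -11/(10*(x + 2)) - 39/(10*(x - 8))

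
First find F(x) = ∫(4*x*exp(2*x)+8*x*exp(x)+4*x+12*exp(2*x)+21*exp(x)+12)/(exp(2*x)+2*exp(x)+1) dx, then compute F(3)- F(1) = -3*exp(3)/(1 + exp(3)) + 3*E/(1 + E) + 40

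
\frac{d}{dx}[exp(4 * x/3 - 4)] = 4*exp(4*x/3 - 4)/3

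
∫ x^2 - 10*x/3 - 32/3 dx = x^3/3 - 5*x^2/3 - 32*x/3 + C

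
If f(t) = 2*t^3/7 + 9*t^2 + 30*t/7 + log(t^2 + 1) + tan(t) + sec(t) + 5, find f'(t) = (6*t^4 + 126*t^3 + 7*t^2*tan(t)^2 + 7*t^2*tan(t)*sec(t) + 43*t^2 + 140*t + 7*tan(t)^2 + 7*tan(t)*sec(t) + 37)/(7*t^2 + 7)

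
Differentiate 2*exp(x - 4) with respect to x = 2*exp(x - 4)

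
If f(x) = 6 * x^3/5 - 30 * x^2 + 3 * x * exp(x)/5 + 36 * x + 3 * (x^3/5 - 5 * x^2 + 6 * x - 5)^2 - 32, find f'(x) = 18*x^5/25 - 30*x^4 + 1644*x^3/5 - 2772*x^2/5 + 3*x*exp(x)/5 + 456*x + 3*exp(x)/5 - 144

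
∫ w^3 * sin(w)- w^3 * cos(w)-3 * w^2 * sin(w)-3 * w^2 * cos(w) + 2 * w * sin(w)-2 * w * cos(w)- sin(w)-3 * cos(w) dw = -sqrt(2)*(w^3 + 2*w + 1)*sin(w + pi/4) + C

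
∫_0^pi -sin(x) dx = -2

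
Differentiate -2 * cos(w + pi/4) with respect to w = 2*sin(w + pi/4)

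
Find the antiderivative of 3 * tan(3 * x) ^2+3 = tan(3*x) + C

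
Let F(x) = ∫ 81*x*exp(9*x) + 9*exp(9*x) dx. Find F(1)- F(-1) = 9*exp(-9) + 9*exp(9)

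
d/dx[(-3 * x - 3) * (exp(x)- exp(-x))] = (-3*x*exp(2*x) - 3*x - 6*exp(2*x))*exp(-x)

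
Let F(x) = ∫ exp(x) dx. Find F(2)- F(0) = -1 + exp(2)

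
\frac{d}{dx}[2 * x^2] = 4*x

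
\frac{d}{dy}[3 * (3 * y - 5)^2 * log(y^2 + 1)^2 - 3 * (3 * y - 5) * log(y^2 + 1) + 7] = (54*y^3*log(y^2 + 1)^2 + 108*y^3*log(y^2 + 1) - 90*y^2*log(y^2 + 1)^2 - 369*y^2*log(y^2 + 1) - 18*y^2 + 54*y*log(y^2 + 1)^2 + 300*y*log(y^2 + 1) + 30*y - 90*log(y^2 + 1)^2 - 9*log(y^2 + 1))/(y^2 + 1)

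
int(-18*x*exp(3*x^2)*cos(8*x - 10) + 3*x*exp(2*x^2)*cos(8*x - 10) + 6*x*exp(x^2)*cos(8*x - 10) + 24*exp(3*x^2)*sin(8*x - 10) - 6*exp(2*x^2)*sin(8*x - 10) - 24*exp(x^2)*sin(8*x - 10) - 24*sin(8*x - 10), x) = 3*(-exp(3*x^2) + exp(2*x^2)/4 + exp(x^2) + 1)*cos(8*x - 10) + C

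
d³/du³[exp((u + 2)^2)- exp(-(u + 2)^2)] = (8*u^3*exp(2*u^2 + 8*u + 8) + 8*u^3 + 48*u^2*exp(2*u^2 + 8*u + 8) + 48*u^2 + 108*u*exp(2*u^2 + 8*u + 8) + 84*u + 88*exp(2*u^2 + 8*u + 8) + 40)*exp(-u^2 - 4*u - 4)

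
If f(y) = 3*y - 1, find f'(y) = 3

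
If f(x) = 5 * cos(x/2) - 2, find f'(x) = -5*sin(x/2)/2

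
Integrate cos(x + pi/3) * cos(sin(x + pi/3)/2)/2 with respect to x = sin(sin(x + pi/3)/2) + C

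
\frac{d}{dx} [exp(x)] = exp(x)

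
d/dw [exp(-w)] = -exp(-w)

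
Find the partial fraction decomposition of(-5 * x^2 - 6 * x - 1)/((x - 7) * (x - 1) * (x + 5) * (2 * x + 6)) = 1/(3*(x + 5)) - 7/(40*(x + 3)) + 1/(24*(x - 1)) - 1/(5*(x - 7))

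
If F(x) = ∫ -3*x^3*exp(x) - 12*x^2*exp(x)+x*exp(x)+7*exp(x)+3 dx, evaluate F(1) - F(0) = E + 3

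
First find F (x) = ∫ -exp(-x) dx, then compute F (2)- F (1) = -exp(-1) + exp(-2)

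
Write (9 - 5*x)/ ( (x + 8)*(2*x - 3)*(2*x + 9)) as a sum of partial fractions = -3/(4*(2*x + 9)) + 1/(76*(2*x - 3)) + 7/(19*(x + 8))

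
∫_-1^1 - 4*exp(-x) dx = -4*E + 4*exp(-1)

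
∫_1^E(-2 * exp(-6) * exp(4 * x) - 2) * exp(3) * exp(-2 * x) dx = -exp(-3 + 2*E) - E + exp(3 - 2*E) + exp(-1)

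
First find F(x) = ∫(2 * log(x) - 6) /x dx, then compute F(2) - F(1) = -9 + (-3 + log(2))^2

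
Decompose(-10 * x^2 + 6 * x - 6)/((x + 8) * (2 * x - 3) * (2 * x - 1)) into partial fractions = 11/(34*(2*x - 1)) - 39/(38*(2*x - 3)) - 694/(323*(x + 8))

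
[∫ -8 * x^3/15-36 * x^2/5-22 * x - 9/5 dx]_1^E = -6*(2 + exp(2)/3 + 3*E)^2/5 + 7*exp(2)/5 + 302/15 + 63*E/5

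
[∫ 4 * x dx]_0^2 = 8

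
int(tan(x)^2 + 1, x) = tan(x) + C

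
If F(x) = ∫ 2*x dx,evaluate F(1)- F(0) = 1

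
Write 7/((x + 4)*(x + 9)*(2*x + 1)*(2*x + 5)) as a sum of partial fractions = -7/(39*(2*x + 5)) + 1/(17*(2*x + 1)) - 7/(1105*(x + 9)) + 1/(15*(x + 4))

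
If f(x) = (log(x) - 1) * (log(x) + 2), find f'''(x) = (4*log(x) - 4)/x^3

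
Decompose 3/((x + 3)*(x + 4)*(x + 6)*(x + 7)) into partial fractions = -1/(4*(x + 7)) + 1/(2*(x + 6)) - 1/(2*(x + 4)) + 1/(4*(x + 3))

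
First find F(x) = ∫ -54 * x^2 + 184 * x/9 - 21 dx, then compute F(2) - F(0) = -1306/9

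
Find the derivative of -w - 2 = -1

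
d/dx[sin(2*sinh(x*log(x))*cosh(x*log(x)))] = 2*(log(x) + 1)*cos(2*sinh(x*log(x))*cosh(x*log(x)))*cosh(2*x*log(x))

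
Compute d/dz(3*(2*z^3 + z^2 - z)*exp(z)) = 6*z^3*exp(z) + 21*z^2*exp(z) + 3*z*exp(z) - 3*exp(z)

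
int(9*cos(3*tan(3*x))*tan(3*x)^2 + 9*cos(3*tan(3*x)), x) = sin(3*tan(3*x)) + C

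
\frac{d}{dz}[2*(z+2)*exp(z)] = 2*z*exp(z) + 6*exp(z)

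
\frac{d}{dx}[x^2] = 2*x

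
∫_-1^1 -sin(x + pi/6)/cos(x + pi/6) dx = log(cos(pi/6 + 1)) - log(sin(1 + pi/3))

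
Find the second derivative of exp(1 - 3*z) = 9*exp(1 - 3*z)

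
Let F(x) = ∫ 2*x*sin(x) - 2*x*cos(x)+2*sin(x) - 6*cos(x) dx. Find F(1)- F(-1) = -8*sin(1) - 4*cos(1)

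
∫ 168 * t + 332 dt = 84*t^2 + 332*t + C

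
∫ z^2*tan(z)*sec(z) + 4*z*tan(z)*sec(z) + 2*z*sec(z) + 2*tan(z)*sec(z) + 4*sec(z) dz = ((z + 2)^2 - 2)*sec(z) + C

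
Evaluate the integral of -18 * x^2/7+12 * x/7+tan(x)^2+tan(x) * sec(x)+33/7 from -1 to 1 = 2*tan(1) + 40/7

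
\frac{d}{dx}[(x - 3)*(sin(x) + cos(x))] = -x*sin(x) + x*cos(x) + 4*sin(x) - 2*cos(x)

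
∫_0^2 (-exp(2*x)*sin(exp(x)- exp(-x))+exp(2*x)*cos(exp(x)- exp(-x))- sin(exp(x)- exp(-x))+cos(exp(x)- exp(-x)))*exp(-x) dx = -1 + cos(-exp(2) + exp(-2)) - sin(-exp(2) + exp(-2))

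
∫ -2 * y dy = -y^2 + C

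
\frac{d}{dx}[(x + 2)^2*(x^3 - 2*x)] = 5*x^4 + 16*x^3 + 6*x^2 - 16*x - 8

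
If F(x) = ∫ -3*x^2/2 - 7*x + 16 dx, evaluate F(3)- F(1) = -9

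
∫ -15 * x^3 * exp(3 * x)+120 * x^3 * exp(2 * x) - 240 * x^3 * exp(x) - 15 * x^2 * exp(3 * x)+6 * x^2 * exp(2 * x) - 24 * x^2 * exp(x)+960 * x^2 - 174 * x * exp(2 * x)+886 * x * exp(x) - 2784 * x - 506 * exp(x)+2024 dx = -2*x*exp(x) + 8*x - 5*(x*exp(x) - 4*x + 6)^3 + 3*(x*exp(x) - 4*x + 6)^2 + C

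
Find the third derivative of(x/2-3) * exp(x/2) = x*exp(x/2)/16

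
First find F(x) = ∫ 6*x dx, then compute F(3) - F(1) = 24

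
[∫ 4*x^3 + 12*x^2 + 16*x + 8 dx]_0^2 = 96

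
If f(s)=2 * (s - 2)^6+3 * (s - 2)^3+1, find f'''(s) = 240*s^3 - 1440*s^2 + 2880*s - 1902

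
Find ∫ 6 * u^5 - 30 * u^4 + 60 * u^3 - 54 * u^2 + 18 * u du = u^6 - 6*u^5 + 15*u^4 - 18*u^3 + 9*u^2 + C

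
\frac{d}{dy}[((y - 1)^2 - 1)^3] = 6*y^5 - 30*y^4 + 48*y^3 - 24*y^2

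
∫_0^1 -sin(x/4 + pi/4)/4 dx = -sqrt(2)/2 + cos((1 + pi)/4)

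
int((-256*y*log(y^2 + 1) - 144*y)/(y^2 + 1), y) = 8*(-8*log(y^2 + 1) - 9)*log(y^2 + 1) + C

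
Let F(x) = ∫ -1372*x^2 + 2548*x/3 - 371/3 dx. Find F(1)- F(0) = -469/3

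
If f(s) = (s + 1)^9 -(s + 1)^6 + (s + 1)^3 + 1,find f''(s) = 72*s^7 + 504*s^6 + 1512*s^5 + 2490*s^4 + 2400*s^3 + 1332*s^2 + 390*s + 48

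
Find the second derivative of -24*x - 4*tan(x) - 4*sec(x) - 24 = -8*sin(x)/cos(x)^3 + 4/cos(x) - 8/cos(x)^3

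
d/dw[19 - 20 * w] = -20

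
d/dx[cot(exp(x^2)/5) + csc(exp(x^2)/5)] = -2*x*(cos(exp(x^2)/5) + 1)*exp(x^2)/(5*sin(exp(x^2)/5)^2)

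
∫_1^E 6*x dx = -3 + 3*exp(2)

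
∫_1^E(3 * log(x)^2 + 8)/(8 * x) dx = 9/8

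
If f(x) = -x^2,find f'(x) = -2*x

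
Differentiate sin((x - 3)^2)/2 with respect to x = (x - 3)*cos(x^2 - 6*x + 9)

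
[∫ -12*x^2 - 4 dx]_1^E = -4*exp(3) - 4*E + 8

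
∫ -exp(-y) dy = exp(-y) + C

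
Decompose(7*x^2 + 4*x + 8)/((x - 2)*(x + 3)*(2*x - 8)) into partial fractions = 59/(70*(x + 3)) - 11/(5*(x - 2)) + 34/(7*(x - 4))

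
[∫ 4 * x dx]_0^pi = 2*pi^2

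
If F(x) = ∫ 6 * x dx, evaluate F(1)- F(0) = 3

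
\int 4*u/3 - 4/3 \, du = 2*u^2/3 - 4*u/3 + C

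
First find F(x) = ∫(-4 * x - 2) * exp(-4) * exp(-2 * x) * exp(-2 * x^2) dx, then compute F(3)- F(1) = -exp(-8) + exp(-28)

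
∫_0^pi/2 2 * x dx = pi^2/4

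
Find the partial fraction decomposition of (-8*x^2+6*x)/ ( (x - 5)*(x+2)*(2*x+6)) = -45/(8*(x + 3)) + 22/(7*(x + 2)) - 85/(56*(x - 5))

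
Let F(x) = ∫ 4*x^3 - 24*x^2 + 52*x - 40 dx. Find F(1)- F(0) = -21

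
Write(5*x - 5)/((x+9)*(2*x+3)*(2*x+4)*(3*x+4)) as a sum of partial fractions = -315/(92*(3*x + 4)) + 10/(3*(2*x + 3)) + 5/(483*(x + 9)) - 15/(28*(x + 2))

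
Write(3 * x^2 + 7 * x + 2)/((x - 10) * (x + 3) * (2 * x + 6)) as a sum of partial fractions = 135/(338*(x + 3)) - 4/(13*(x + 3)^2) + 186/(169*(x - 10))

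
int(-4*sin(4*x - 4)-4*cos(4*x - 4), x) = -sin(4*x - 4) + cos(4*x - 4) + C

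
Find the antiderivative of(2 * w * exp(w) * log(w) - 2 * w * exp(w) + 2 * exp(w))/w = 2*(log(w) - 1)*exp(w) + C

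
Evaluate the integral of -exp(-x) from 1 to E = -exp(-1) + exp(-E)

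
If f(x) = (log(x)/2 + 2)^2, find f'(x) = (log(x) + 4)/(2*x)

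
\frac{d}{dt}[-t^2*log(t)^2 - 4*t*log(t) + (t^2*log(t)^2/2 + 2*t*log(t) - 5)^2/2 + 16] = t^3*log(t)^4/2 + t^3*log(t)^3/2 + 3*t^2*log(t)^3 + 3*t^2*log(t)^2 - 3*t*log(t)^2 - 3*t*log(t) - 14*log(t) - 14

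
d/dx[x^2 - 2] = 2*x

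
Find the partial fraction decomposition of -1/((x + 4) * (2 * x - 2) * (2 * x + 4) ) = -1/(40*(x + 4)) + 1/(24*(x + 2)) - 1/(60*(x - 1))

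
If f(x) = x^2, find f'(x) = 2*x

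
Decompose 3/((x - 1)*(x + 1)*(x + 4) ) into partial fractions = 1/(5*(x + 4)) - 1/(2*(x + 1)) + 3/(10*(x - 1))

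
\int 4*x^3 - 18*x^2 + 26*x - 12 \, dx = x^4 - 6*x^3 + 13*x^2 - 12*x + C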